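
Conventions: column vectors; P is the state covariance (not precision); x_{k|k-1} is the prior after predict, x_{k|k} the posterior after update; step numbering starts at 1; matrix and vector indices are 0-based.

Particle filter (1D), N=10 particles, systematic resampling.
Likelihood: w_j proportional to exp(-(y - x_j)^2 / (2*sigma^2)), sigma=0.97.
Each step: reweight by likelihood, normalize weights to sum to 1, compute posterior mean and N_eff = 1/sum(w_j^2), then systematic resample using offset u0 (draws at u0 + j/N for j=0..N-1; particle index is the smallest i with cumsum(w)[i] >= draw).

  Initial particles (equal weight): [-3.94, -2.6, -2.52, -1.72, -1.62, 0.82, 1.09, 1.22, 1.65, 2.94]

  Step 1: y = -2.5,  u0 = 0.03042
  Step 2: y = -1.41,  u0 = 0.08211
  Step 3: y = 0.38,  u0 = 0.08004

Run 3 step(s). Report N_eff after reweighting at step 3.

step 1: w=[0.0894, 0.2676, 0.2689, 0.1947, 0.1782, 0.0008, 0.0003, 0.0002, 0.0000, 0.0000]  mean=-2.3478  Neff=4.5136  idx=[0, 1, 1, 1, 2, 2, 3, 3, 4, 4]
step 2: w=[0.0053, 0.0743, 0.0743, 0.0743, 0.0820, 0.0820, 0.1499, 0.1499, 0.1541, 0.1541]  mean=-2.0282  Neff=8.1680  idx=[2, 3, 4, 5, 6, 7, 7, 8, 9, 9]
step 3: w=[0.0130, 0.0130, 0.0167, 0.0167, 0.1398, 0.1398, 0.1398, 0.1738, 0.1738, 0.1738]  mean=-1.7174  Neff=6.6622  idx=[4, 4, 5, 6, 7, 7, 8, 8, 9, 9]

N_eff = 6.6622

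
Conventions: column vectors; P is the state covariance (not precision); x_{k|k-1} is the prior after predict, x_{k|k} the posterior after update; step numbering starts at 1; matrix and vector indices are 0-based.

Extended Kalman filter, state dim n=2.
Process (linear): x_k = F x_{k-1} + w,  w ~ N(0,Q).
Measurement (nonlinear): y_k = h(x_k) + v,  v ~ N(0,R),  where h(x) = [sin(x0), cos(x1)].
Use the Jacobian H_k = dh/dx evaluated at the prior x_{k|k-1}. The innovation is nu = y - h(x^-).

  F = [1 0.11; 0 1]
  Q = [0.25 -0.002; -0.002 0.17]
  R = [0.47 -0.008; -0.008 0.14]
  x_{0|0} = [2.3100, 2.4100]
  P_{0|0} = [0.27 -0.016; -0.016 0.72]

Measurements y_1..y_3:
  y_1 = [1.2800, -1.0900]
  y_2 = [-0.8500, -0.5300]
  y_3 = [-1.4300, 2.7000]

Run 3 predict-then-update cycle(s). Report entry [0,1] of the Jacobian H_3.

step 1: x^-=[2.5751, 2.4100]  P^-=[0.5252 0.0612; 0.0612 0.8900]  H_jac=[-0.8438 0.0000; 0.0000 -0.6681]  S=[0.8439 0.0265; 0.0265 0.5372]  K=[-0.5235 -0.0503; -0.0265 -1.1055]  nu=[0.7433, -0.3459]  x^+=[2.2033, 2.7727]  P^+=[0.2911 0.0043; 0.0043 0.2314]
step 2: x^-=[2.5083, 2.7727]  P^-=[0.5449 0.0277; 0.0277 0.4014]  H_jac=[-0.8061 0.0000; 0.0000 -0.3606]  S=[0.8241 0.0001; 0.0001 0.1922]  K=[-0.5330 -0.0518; -0.0271 -0.7530]  nu=[-1.4418, 0.4027]  x^+=[3.2559, 2.5084]  P^+=[0.3102 0.0083; 0.0083 0.2918]
step 3: x^-=[3.5318, 2.5084]  P^-=[0.5656 0.0384; 0.0384 0.4618]  H_jac=[-0.9248 0.0000; 0.0000 -0.5917]  S=[0.9538 0.0130; 0.0130 0.3017]  K=[-0.5477 -0.0517; -0.0249 -0.9046]  nu=[-1.0496, 3.5062]  x^+=[3.9255, -0.6373]  P^+=[0.2779 0.0048; 0.0048 0.2137]

H_jac[0,1] = 0.0000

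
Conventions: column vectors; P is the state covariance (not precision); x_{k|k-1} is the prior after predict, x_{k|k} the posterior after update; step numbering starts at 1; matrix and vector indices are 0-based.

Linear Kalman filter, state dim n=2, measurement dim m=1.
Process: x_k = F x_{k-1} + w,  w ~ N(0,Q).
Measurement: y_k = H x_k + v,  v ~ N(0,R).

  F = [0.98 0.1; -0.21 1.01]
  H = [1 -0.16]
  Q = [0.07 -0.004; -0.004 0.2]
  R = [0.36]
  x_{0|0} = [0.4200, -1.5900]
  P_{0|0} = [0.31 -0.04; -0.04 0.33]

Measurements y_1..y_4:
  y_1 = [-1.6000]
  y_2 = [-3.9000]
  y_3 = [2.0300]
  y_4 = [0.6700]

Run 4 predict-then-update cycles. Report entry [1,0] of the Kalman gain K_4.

K[1,0] = -0.0102

step 1: x^-=[0.2526, -1.6941]  P^-=[0.3632 -0.0732; -0.0732 0.5673]  S=[0.7611]  K=[0.4926; -0.2154]  nu=[-2.1237]  x^+=[-0.7934, -1.2366]  P^+=[0.1785 0.0076; 0.0076 0.5319]
step 2: x^-=[-0.9012, -1.0823]  P^-=[0.2483 0.0203; 0.0203 0.7473]  S=[0.6209]  K=[0.3946; -0.1599]  nu=[-3.1720]  x^+=[-2.1529, -0.5752]  P^+=[0.1516 0.0595; 0.0595 0.7314]
step 3: x^-=[-2.1673, -0.1288]  P^-=[0.2345 0.0963; 0.0963 0.9276]  S=[0.5875]  K=[0.3730; -0.0887]  nu=[4.1767]  x^+=[-0.6094, -0.4994]  P^+=[0.1528 0.1157; 0.1157 0.9230]
step 4: x^-=[-0.6471, -0.3764]  P^-=[0.2487 0.1699; 0.1699 1.0992]  S=[0.5824]  K=[0.3803; -0.0102]  nu=[1.2569]  x^+=[-0.1692, -0.3893]  P^+=[0.1644 0.1722; 0.1722 1.0991]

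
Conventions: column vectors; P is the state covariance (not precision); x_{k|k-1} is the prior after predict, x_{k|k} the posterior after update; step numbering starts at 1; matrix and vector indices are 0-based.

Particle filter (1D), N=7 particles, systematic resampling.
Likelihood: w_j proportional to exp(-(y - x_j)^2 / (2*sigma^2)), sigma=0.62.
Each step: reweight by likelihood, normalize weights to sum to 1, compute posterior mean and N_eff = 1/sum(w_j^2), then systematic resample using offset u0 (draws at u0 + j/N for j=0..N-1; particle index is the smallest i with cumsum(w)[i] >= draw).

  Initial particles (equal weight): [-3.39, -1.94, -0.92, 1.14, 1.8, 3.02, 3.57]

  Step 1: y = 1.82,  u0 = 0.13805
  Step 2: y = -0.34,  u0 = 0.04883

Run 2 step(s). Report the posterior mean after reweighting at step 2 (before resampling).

step 1: w=[0.0000, 0.0000, 0.0000, 0.3186, 0.5812, 0.0893, 0.0108]  mean=1.7178  Neff=2.2353  idx=[3, 3, 4, 4, 4, 4, 6]
step 2: w=[0.4590, 0.4590, 0.0205, 0.0205, 0.0205, 0.0205, 0.0000]  mean=1.1942  Neff=2.3642  idx=[0, 0, 0, 1, 1, 1, 1]

post_mean = 1.1942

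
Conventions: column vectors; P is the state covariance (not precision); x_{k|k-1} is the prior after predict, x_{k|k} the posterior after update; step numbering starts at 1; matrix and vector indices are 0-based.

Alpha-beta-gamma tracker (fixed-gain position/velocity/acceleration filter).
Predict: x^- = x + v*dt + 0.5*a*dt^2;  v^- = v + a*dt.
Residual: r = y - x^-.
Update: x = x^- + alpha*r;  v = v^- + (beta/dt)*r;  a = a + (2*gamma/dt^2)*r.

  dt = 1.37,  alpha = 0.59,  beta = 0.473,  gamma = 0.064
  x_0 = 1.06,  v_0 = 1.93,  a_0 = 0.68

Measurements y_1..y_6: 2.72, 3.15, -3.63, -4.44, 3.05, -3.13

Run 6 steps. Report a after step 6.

step 1: x_pred=4.3422  r=-1.6222  x^+=3.3851  v^+=2.3015  a^+=0.5694
step 2: x_pred=7.0725  r=-3.9225  x^+=4.7582  v^+=1.7273  a^+=0.3019
step 3: x_pred=7.4079  r=-11.0379  x^+=0.8955  v^+=-1.6701  a^+=-0.4509
step 4: x_pred=-1.8156  r=-2.6244  x^+=-3.3640  v^+=-3.1939  a^+=-0.6299
step 5: x_pred=-8.3307  r=11.3807  x^+=-1.6161  v^+=-0.1276  a^+=0.1463
step 6: x_pred=-1.6536  r=-1.4764  x^+=-2.5247  v^+=-0.4369  a^+=0.0456

a_post = 0.0456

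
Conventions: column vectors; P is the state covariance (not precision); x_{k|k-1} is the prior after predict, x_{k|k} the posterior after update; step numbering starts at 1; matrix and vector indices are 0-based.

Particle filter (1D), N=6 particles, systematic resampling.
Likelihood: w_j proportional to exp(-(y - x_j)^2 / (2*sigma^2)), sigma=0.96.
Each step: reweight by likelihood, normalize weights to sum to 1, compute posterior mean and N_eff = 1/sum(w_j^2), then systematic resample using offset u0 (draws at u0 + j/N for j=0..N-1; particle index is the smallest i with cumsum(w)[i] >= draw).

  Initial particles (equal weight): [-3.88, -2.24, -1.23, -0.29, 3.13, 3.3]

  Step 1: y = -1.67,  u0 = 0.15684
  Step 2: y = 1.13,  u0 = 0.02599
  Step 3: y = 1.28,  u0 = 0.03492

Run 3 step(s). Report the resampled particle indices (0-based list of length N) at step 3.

resampled_idx = [1, 2, 3, 4, 4, 5]

step 1: w=[0.0326, 0.3872, 0.4158, 0.1644, 0.0000, 0.0000]  mean=-1.5531  Neff=2.8499  idx=[1, 1, 2, 2, 2, 3]
step 2: w=[0.0043, 0.0043, 0.1004, 0.1004, 0.1004, 0.6901]  mean=-0.5901  Neff=1.9742  idx=[2, 3, 5, 5, 5, 5]
step 3: w=[0.0294, 0.0294, 0.2353, 0.2353, 0.2353, 0.2353]  mean=-0.3452  Neff=4.4800  idx=[1, 2, 3, 4, 4, 5]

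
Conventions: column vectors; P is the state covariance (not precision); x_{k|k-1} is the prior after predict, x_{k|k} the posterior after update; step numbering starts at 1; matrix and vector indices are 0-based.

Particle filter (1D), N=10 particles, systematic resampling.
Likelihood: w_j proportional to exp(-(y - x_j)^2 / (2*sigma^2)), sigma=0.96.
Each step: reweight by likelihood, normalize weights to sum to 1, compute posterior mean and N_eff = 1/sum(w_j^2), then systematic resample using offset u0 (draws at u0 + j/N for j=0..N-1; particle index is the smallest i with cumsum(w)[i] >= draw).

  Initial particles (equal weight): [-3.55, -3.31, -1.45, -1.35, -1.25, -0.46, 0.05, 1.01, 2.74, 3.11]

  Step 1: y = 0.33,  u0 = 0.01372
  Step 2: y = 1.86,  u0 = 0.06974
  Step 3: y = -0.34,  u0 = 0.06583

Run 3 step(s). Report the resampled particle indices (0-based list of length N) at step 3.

resampled_idx = [0, 0, 1, 2, 2, 3, 5, 6, 8, 9]

step 1: w=[0.0001, 0.0002, 0.0567, 0.0684, 0.0816, 0.2254, 0.3031, 0.2461, 0.0135, 0.0048]  mean=-0.0657  Neff=4.5868  idx=[2, 3, 5, 5, 5, 6, 6, 6, 7, 7]
step 2: w=[0.0013, 0.0018, 0.0266, 0.0266, 0.0266, 0.0834, 0.0834, 0.0834, 0.3334, 0.3334]  mean=0.6449  Neff=4.0766  idx=[4, 6, 7, 8, 8, 8, 9, 9, 9, 9]
step 3: w=[0.1825, 0.1693, 0.1693, 0.0684, 0.0684, 0.0684, 0.0684, 0.0684, 0.0684, 0.0684]  mean=0.4167  Neff=8.1040  idx=[0, 0, 1, 2, 2, 3, 5, 6, 8, 9]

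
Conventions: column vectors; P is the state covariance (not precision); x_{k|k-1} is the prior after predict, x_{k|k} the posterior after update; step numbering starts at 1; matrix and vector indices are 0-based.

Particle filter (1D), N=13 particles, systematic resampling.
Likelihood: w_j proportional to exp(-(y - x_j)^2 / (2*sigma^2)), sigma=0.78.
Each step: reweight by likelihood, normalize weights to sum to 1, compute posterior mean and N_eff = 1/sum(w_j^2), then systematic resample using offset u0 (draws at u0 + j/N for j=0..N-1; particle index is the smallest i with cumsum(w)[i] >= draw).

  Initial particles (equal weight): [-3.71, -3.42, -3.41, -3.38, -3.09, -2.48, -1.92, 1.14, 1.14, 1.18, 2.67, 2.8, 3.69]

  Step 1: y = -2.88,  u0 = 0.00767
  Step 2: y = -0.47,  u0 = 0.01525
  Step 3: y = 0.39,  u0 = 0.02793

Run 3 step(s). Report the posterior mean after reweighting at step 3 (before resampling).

step 1: w=[0.1077, 0.1492, 0.1506, 0.1544, 0.1829, 0.1663, 0.0889, 0.0000, 0.0000, 0.0000, 0.0000, 0.0000, 0.0000]  mean=-3.0935  Neff=6.6939  idx=[0, 0, 1, 1, 2, 2, 3, 3, 4, 4, 5, 5, 6]
step 2: w=[0.0007, 0.0007, 0.0030, 0.0030, 0.0031, 0.0031, 0.0036, 0.0036, 0.0135, 0.0135, 0.1377, 0.1377, 0.6768]  mean=-2.1371  Neff=2.0147  idx=[6, 10, 10, 11, 11, 12, 12, 12, 12, 12, 12, 12, 12]
step 3: w=[0.0001, 0.0110, 0.0110, 0.0110, 0.0110, 0.1195, 0.1195, 0.1195, 0.1195, 0.1195, 0.1195, 0.1195, 0.1195]  mean=-1.9448  Neff=8.7188  idx=[3, 5, 6, 6, 7, 8, 8, 9, 10, 10, 11, 11, 12]

post_mean = -1.9448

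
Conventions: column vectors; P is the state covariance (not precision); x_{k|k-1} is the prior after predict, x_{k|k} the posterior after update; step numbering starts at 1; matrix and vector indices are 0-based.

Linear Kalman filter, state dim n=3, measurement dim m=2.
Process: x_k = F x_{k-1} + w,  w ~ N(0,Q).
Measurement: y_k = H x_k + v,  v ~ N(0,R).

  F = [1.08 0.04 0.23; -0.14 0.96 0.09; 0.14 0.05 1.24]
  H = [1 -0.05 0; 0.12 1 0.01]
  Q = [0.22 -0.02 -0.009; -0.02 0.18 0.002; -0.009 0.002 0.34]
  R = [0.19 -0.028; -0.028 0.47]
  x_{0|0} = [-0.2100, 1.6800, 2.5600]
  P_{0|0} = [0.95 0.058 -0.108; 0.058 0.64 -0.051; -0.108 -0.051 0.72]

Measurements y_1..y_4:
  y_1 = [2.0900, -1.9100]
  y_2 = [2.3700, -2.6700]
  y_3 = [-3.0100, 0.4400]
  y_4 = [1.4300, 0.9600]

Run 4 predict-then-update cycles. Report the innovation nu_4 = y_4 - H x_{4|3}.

step 1: x^-=[0.4292, 1.8726, 3.2290]  P^-=[1.3176 -0.0828 0.1935; -0.0828 0.7726 0.0583; 0.1935 0.0583 1.4243]  S=[1.5178 0.0111; 0.0111 1.2435]  K=[0.8704 0.0544; -0.0845 0.6146; 0.1250 0.0759]  nu=[1.7544, -3.8664]  x^+=[1.7461, -0.6517, 3.1549]  P^+=[0.1629 -0.0186 0.0224; -0.0186 0.2933 0.0155; 0.0224 0.0155 1.3932]
step 2: x^-=[2.5854, -0.5862, 4.1239]  P^-=[0.4940 -0.0188 0.4441; -0.0188 0.4719 0.1810; 0.4441 0.1810 2.4955]  S=[0.6871 -0.0066; -0.0066 0.9494]  K=[0.7209 0.0524; -0.0569 0.4962; 0.6359 0.2775]  nu=[-0.2447, -2.4353]  x^+=[2.2814, -1.7806, 3.2927]  P^+=[0.1349 -0.0129 0.1169; -0.0129 0.2356 0.0771; 0.1169 0.0771 2.1470]
step 3: x^-=[3.1500, -1.7324, 4.3133]  P^-=[0.5496 0.0247 0.7884; 0.0247 0.4310 0.3219; 0.7884 0.3219 3.6944]  S=[0.7382 0.0487; 0.0487 0.9235]  K=[0.7384 0.0678; -0.0271 0.4748; 1.0174 0.4374]  nu=[-6.2467, 1.7513]  x^+=[-1.3437, -0.7319, -1.2758]  P^+=[0.1380 -0.0073 0.1874; -0.0073 0.2235 0.1275; 0.1874 0.1275 2.7102]
step 4: x^-=[-1.7739, -0.6293, -1.8067]  P^-=[0.6196 0.0571 1.0497; 0.0571 0.4299 0.4338; 1.0497 0.4338 4.5913]  S=[0.8049 0.0919; 0.0919 0.9342]  K=[0.7573 0.0775; -0.0098 0.4731; 1.2168 0.5286]  nu=[3.1724, 1.8203]  x^+=[0.7697, 0.2009, 3.0155]  P^+=[0.1415 -0.0040 0.2242; -0.0040 0.2216 0.1572; 0.2242 0.1572 3.0204]

innov = [3.1724, 1.8203]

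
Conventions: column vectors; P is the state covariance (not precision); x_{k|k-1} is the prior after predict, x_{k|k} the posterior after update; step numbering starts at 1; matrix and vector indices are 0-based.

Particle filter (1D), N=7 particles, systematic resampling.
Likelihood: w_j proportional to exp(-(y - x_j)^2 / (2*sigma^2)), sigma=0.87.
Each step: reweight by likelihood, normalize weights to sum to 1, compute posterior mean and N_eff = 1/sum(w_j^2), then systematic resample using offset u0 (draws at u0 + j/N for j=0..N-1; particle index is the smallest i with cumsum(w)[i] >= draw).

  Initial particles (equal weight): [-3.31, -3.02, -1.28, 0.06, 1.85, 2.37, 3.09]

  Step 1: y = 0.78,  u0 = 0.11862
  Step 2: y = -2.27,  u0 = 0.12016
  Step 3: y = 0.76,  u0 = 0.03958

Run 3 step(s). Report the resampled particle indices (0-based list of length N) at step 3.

step 1: w=[0.0000, 0.0000, 0.0416, 0.4870, 0.3220, 0.1291, 0.0202]  mean=0.9399  Neff=2.7801  idx=[3, 3, 3, 4, 4, 4, 5]
step 2: w=[0.3332, 0.3332, 0.3332, 0.0002, 0.0002, 0.0002, 0.0000]  mean=0.0609  Neff=3.0030  idx=[0, 0, 1, 1, 2, 2, 2]
step 3: w=[0.1429, 0.1429, 0.1429, 0.1429, 0.1429, 0.1429, 0.1429]  mean=0.0600  Neff=7.0000  idx=[0, 1, 2, 3, 4, 5, 6]

resampled_idx = [0, 1, 2, 3, 4, 5, 6]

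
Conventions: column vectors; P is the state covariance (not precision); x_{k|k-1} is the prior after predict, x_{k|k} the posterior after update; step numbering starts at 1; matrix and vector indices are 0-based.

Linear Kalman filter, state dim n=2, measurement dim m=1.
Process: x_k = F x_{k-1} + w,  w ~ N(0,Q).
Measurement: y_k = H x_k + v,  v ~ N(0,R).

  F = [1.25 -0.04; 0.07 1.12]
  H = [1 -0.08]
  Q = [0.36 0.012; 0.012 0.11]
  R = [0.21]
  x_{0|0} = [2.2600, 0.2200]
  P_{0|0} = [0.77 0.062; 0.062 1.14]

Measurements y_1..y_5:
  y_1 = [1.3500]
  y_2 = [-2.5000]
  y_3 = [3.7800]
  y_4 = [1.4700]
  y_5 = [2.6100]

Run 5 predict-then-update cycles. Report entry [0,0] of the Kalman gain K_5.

K[0,0] = 0.7287

step 1: x^-=[2.8162, 0.4046]  P^-=[1.5587 0.1149; 0.1149 1.5535]  S=[1.7603]  K=[0.8803; -0.0053]  nu=[-1.4338]  x^+=[1.5540, 0.4122]  P^+=[0.1947 0.1232; 0.1232 1.5535]
step 2: x^-=[1.9260, 0.5705]  P^-=[0.6544 0.1315; 0.1315 2.0789]  S=[0.8567]  K=[0.7516; -0.0406]  nu=[-4.3804]  x^+=[-1.3663, 0.7484]  P^+=[0.1705 0.1577; 0.1577 2.0775]
step 3: x^-=[-1.7379, 0.7425]  P^-=[0.6139 0.1541; 0.1541 2.7416]  S=[0.8168]  K=[0.7365; -0.0798]  nu=[5.5773]  x^+=[2.3698, 0.2974]  P^+=[0.1708 0.2022; 0.2022 2.7364]
step 4: x^-=[2.9504, 0.4990]  P^-=[0.6111 0.1868; 0.1868 3.5751]  S=[0.8141]  K=[0.7323; -0.1219]  nu=[-1.4405]  x^+=[1.8955, 0.6745]  P^+=[0.1745 0.2594; 0.2594 3.5630]
step 5: x^-=[2.3424, 0.8881]  P^-=[0.6125 0.2302; 0.2302 4.6209]  S=[0.8152]  K=[0.7287; -0.1711]  nu=[0.3386]  x^+=[2.5892, 0.8302]  P^+=[0.1796 0.3318; 0.3318 4.5971]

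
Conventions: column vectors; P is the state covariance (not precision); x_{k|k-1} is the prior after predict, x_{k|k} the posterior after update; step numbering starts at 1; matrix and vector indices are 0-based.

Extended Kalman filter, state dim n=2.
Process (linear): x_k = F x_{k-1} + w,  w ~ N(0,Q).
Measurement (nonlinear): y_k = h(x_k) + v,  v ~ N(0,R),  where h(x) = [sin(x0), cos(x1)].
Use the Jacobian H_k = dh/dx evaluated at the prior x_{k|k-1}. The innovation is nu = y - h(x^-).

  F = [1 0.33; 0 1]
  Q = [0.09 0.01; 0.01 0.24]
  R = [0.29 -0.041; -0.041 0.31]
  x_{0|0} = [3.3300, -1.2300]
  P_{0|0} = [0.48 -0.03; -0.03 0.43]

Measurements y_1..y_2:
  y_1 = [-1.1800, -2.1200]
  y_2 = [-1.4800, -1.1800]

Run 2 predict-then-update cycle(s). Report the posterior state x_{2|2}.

step 1: x^-=[2.9241, -1.2300]  P^-=[0.5970 0.1219; 0.1219 0.6700]  H_jac=[-0.9764 0.0000; 0.0000 0.9425]  S=[0.8592 -0.1532; -0.1532 0.9052]  K=[-0.6762 0.0125; -0.0146 0.6952]  nu=[-1.3958, -2.4542]  x^+=[3.8374, -2.9157]  P^+=[0.2014 0.0335; 0.0335 0.2293]
step 2: x^-=[2.8752, -2.9157]  P^-=[0.3385 0.1192; 0.1192 0.4693]  H_jac=[-0.9647 0.0000; 0.0000 0.2239]  S=[0.6050 -0.0667; -0.0667 0.3335]  K=[-0.5429 -0.0286; -0.1588 0.2833]  nu=[-1.7433, -0.2054]  x^+=[3.8274, -2.6971]  P^+=[0.1620 0.0598; 0.0598 0.4213]

x_post = [3.8274, -2.6971]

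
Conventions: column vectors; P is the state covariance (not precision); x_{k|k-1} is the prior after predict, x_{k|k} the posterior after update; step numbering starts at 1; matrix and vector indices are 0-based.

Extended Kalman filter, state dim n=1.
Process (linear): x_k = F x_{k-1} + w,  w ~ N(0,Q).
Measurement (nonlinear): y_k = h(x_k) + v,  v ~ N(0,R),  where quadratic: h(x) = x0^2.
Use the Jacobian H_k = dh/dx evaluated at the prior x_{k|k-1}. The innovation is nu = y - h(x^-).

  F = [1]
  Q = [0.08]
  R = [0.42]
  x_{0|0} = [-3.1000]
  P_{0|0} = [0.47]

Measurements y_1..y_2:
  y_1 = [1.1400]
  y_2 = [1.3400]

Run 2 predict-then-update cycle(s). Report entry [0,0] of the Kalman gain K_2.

K[0,0] = -0.2068

step 1: x^-=[-3.1000]  P^-=[0.5500]  H_jac=[-6.2000]  S=[21.5620]  K=[-0.1581]  nu=[-8.4700]  x^+=[-1.7605]  P^+=[0.0107]
step 2: x^-=[-1.7605]  P^-=[0.0907]  H_jac=[-3.5210]  S=[1.5446]  K=[-0.2068]  nu=[-1.7593]  x^+=[-1.3967]  P^+=[0.0247]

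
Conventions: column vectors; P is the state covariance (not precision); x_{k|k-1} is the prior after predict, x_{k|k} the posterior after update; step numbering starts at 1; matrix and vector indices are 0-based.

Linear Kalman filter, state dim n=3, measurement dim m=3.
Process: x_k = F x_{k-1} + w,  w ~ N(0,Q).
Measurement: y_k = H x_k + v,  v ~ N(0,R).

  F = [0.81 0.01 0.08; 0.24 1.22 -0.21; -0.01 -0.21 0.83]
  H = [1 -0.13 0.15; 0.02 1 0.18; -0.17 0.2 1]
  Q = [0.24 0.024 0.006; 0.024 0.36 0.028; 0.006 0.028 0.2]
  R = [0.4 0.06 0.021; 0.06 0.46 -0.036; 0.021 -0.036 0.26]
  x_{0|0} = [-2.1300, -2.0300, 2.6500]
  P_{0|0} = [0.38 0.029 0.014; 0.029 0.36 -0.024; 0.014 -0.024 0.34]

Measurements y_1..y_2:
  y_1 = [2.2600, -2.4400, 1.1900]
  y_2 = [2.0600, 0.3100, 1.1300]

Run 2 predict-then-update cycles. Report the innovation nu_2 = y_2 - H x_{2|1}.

step 1: x^-=[-1.5336, -3.5443, 2.6471]  P^-=[0.4938 0.1209 0.0294; 0.1209 0.9606 -0.1488; 0.0294 -0.1488 0.4584]  S=[0.9035 0.0645 0.0512; 0.0645 1.3871 0.0625; 0.0512 0.0625 0.6934]  K=[0.5336 0.0773 -0.0902; -0.0763 0.6795 -0.0227; 0.1011 -0.0795 0.6107]  nu=[2.9358, 0.6585, -1.0090]  x^+=[0.1748, -3.2981, 2.2754]  P^+=[0.2231 0.0646 0.0100; 0.0646 0.3229 -0.0856; 0.0100 -0.0856 0.1826]
step 2: x^-=[0.2906, -4.4595, 2.5794]  P^-=[0.3898 0.1225 0.0121; 0.1225 0.9422 -0.1795; 0.0121 -0.1795 0.3700]  S=[0.7928 0.0570 0.0427; 0.0570 1.3547 0.0112; 0.0427 0.0112 0.5947]  K=[0.4728 0.0786 -0.0853; -0.0811 0.6771 -0.0270; 0.0915 -0.0916 0.5535]  nu=[0.8027, 4.2994, -0.5081]  x^+=[1.0515, -1.5998, 1.9777]  P^+=[0.1992 0.0625 0.0063; 0.0625 0.3220 -0.0869; 0.0063 -0.0869 0.1676]

innov = [0.8027, 4.2994, -0.5081]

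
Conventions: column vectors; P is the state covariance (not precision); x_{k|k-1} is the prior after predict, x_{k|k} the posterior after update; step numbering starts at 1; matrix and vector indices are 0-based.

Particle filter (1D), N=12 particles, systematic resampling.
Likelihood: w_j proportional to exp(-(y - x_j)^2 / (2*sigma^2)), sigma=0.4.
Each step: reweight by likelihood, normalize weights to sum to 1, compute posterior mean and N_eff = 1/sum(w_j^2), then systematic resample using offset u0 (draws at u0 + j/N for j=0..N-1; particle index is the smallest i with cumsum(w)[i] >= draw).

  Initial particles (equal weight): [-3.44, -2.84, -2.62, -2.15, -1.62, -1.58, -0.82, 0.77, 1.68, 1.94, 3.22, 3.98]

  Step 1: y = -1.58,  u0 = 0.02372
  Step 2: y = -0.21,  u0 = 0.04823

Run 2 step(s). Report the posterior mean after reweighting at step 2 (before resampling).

step 1: w=[0.0000, 0.0027, 0.0133, 0.1414, 0.3882, 0.3902, 0.0642, 0.0000, 0.0000, 0.0000, 0.0000, 0.0000]  mean=-1.6446  Neff=3.0556  idx=[3, 3, 4, 4, 4, 4, 4, 5, 5, 5, 5, 6]
step 2: w=[0.0000, 0.0000, 0.0060, 0.0060, 0.0060, 0.0060, 0.0060, 0.0085, 0.0085, 0.0085, 0.0085, 0.9360]  mean=-0.8699  Neff=1.1408  idx=[9, 11, 11, 11, 11, 11, 11, 11, 11, 11, 11, 11]

post_mean = -0.8699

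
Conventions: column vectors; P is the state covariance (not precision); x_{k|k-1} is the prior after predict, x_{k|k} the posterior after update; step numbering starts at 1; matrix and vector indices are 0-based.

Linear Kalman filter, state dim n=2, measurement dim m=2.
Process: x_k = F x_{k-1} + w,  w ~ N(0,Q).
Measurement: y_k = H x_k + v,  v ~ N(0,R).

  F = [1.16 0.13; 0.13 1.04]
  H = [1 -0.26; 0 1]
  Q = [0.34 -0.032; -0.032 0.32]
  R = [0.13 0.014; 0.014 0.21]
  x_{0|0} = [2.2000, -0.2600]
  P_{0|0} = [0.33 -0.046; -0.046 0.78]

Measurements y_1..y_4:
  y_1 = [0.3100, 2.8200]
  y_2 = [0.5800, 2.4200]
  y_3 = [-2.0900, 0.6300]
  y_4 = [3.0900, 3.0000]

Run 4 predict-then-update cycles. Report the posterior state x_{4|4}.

x_post = [2.7235, 2.2901]

step 1: x^-=[2.5182, 0.0156]  P^-=[0.7834 0.0669; 0.0669 1.1568]  S=[0.9567 -0.2198; -0.2198 1.3668]  K=[0.8430 0.1846; -0.0518 0.8380]  nu=[-2.2041, 2.8044]  x^+=[1.1777, 2.4800]  P^+=[0.1253 0.0506; 0.0506 0.1753]
step 2: x^-=[1.6885, 2.7323]  P^-=[0.5268 0.0724; 0.0724 0.5253]  S=[0.6547 -0.0501; -0.0501 0.7353]  K=[0.7876 0.1522; -0.0435 0.7115]  nu=[-0.3981, -0.3123]  x^+=[1.3274, 2.5274]  P^+=[0.1157 0.0430; 0.0430 0.1488]
step 3: x^-=[1.8684, 2.8011]  P^-=[0.5112 0.0582; 0.0582 0.4945]  S=[0.6444 -0.0564; -0.0564 0.7045]  K=[0.7825 0.1452; -0.0482 0.6981]  nu=[-3.2301, -2.1711]  x^+=[-0.9746, 1.4411]  P^+=[0.1145 0.0415; 0.0415 0.1459]
step 4: x^-=[-0.9432, 1.3720]  P^-=[0.5091 0.0557; 0.0557 0.4910]  S=[0.6433 -0.0579; -0.0579 0.7010]  K=[0.7818 0.1441; -0.0491 0.6964]  nu=[4.3899, 1.6280]  x^+=[2.7235, 2.2901]  P^+=[0.1144 0.0412; 0.0412 0.1455]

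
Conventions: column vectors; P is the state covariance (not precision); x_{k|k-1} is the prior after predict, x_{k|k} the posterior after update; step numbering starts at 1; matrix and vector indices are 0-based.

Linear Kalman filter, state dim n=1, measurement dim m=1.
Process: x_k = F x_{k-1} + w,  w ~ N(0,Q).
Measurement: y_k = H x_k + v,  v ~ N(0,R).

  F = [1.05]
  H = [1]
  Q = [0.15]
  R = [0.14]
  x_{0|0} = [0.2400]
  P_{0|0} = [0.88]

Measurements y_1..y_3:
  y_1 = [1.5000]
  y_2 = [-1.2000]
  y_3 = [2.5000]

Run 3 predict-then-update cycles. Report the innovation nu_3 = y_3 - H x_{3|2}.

step 1: x^-=[0.2520]  P^-=[1.1202]  S=[1.2602]  K=[0.8889]  nu=[1.2480]  x^+=[1.3614]  P^+=[0.1244]
step 2: x^-=[1.4294]  P^-=[0.2872]  S=[0.4272]  K=[0.6723]  nu=[-2.6294]  x^+=[-0.3383]  P^+=[0.0941]
step 3: x^-=[-0.3552]  P^-=[0.2538]  S=[0.3938]  K=[0.6445]  nu=[2.8552]  x^+=[1.4849]  P^+=[0.0902]

innov = [2.8552]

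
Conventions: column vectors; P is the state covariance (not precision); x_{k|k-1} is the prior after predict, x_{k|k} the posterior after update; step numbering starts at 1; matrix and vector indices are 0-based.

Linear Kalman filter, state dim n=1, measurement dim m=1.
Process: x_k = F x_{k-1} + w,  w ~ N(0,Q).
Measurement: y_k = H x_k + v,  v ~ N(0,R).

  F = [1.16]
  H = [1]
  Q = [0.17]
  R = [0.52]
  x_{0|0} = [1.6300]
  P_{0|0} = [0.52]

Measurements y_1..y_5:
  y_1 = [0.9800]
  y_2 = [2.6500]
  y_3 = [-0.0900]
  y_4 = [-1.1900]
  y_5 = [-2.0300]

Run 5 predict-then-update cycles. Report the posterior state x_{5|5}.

x_post = [-0.9787]

step 1: x^-=[1.8908]  P^-=[0.8697]  S=[1.3897]  K=[0.6258]  nu=[-0.9108]  x^+=[1.3208]  P^+=[0.3254]
step 2: x^-=[1.5321]  P^-=[0.6079]  S=[1.1279]  K=[0.5390]  nu=[1.1179]  x^+=[2.1346]  P^+=[0.2803]
step 3: x^-=[2.4762]  P^-=[0.5471]  S=[1.0671]  K=[0.5127]  nu=[-2.5662]  x^+=[1.1605]  P^+=[0.2666]
step 4: x^-=[1.3461]  P^-=[0.5287]  S=[1.0487]  K=[0.5042]  nu=[-2.5361]  x^+=[0.0675]  P^+=[0.2622]
step 5: x^-=[0.0783]  P^-=[0.5228]  S=[1.0428]  K=[0.5013]  nu=[-2.1083]  x^+=[-0.9787]  P^+=[0.2607]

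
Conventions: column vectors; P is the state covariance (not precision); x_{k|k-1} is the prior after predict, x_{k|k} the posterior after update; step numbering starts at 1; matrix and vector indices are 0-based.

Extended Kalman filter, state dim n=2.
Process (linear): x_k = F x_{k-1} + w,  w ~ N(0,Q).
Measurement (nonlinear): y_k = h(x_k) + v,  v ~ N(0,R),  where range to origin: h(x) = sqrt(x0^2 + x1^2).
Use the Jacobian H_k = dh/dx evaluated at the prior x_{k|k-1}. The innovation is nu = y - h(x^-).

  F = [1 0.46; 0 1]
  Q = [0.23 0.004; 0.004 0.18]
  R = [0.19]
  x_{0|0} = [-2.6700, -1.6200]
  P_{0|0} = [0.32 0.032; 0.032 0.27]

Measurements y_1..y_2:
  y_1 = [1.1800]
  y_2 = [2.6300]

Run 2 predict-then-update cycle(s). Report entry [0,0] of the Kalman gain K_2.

step 1: x^-=[-3.4152, -1.6200]  P^-=[0.6366 0.1602; 0.1602 0.4500]  H_jac=[-0.9035 -0.4286]  S=[0.9164]  K=[-0.7026; -0.3684]  nu=[-2.5999]  x^+=[-1.5886, -0.6621]  P^+=[0.1843 -0.0770; -0.0770 0.3256]
step 2: x^-=[-1.8932, -0.6621]  P^-=[0.4123 0.0768; 0.0768 0.5056]  H_jac=[-0.9439 -0.3301]  S=[0.6604]  K=[-0.6278; -0.3626]  nu=[0.6244]  x^+=[-2.2851, -0.8885]  P^+=[0.1521 -0.0735; -0.0735 0.4188]

K[0,0] = -0.6278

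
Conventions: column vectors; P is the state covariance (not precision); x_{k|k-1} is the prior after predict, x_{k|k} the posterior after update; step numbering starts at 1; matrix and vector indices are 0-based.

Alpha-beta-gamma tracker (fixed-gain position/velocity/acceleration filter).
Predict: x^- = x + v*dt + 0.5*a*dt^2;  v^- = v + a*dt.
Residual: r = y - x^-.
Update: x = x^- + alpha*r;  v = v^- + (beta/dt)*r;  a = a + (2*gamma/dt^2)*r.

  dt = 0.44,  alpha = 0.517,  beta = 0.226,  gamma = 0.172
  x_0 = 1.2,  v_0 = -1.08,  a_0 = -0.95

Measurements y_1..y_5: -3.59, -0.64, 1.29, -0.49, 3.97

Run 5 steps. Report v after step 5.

step 1: x_pred=0.6328  r=-4.2228  x^+=-1.5504  v^+=-3.6670  a^+=-8.4534
step 2: x_pred=-3.9821  r=3.3421  x^+=-2.2543  v^+=-5.6699  a^+=-2.5149
step 3: x_pred=-4.9924  r=6.2824  x^+=-1.7444  v^+=-3.5495  a^+=8.6481
step 4: x_pred=-2.4691  r=1.9791  x^+=-1.4459  v^+=1.2722  a^+=12.1646
step 5: x_pred=0.2914  r=3.6786  x^+=2.1932  v^+=8.5141  a^+=18.7010

v_post = 8.5141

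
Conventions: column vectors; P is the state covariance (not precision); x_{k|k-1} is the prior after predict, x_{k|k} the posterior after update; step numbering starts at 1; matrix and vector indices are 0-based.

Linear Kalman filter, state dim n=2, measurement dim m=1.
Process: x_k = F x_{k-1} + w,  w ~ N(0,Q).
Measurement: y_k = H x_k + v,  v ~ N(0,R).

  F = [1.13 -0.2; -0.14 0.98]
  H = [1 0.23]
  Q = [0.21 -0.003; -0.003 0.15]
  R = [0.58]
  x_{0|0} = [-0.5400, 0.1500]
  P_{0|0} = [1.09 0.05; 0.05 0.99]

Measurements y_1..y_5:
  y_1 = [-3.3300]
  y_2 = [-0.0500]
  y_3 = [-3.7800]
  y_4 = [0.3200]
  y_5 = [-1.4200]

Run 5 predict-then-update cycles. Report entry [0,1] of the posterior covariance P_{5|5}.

step 1: x^-=[-0.6402, 0.2226]  P^-=[1.6188 -0.3127; -0.3127 1.1084]  S=[2.1136]  K=[0.7319; -0.0273]  nu=[-2.7410]  x^+=[-2.6463, 0.2975]  P^+=[0.4867 -0.2704; -0.2704 1.1069]
step 2: x^-=[-3.0498, 0.6620]  P^-=[0.9980 -0.6040; -0.6040 1.2968]  S=[1.3687]  K=[0.6276; -0.2234]  nu=[2.8475]  x^+=[-1.2626, 0.0260]  P^+=[0.4588 -0.4121; -0.4121 1.2285]
step 3: x^-=[-1.4320, 0.2022]  P^-=[1.0313 -0.7843; -0.7843 1.4519]  S=[1.3273]  K=[0.6411; -0.3393]  nu=[-2.3946]  x^+=[-2.9670, 1.0147]  P^+=[0.4858 -0.4956; -0.4956 1.2991]
step 4: x^-=[-3.5557, 1.4098]  P^-=[1.1063 -0.8972; -0.8972 1.5432]  S=[1.3552]  K=[0.6640; -0.4001]  nu=[3.5514]  x^+=[-1.1973, -0.0112]  P^+=[0.5087 -0.5371; -0.5371 1.3262]
step 5: x^-=[-1.3508, 0.1567]  P^-=[1.1554 -0.9532; -0.9532 1.5811]  S=[1.3805]  K=[0.6781; -0.4271]  nu=[-0.1053]  x^+=[-1.4221, 0.2016]  P^+=[0.5206 -0.5534; -0.5534 1.3293]

P_post[0,1] = -0.5534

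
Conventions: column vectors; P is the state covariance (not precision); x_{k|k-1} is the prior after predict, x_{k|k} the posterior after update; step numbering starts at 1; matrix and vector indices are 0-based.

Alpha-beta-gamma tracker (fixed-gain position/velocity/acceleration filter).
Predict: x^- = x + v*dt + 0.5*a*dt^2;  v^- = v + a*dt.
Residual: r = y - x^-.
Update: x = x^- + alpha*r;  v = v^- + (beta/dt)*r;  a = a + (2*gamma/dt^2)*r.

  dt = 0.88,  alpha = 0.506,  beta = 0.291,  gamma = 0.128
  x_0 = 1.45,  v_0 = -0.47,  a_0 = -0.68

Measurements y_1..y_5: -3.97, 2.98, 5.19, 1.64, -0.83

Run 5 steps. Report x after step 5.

x_post = 2.4545

step 1: x_pred=0.7731  r=-4.7431  x^+=-1.6269  v^+=-2.6369  a^+=-2.2480
step 2: x_pred=-4.8178  r=7.7978  x^+=-0.8721  v^+=-2.0365  a^+=0.3298
step 3: x_pred=-2.5365  r=7.7265  x^+=1.3731  v^+=0.8087  a^+=2.8840
step 4: x_pred=3.2015  r=-1.5615  x^+=2.4114  v^+=2.8303  a^+=2.3678
step 5: x_pred=5.8189  r=-6.6489  x^+=2.4545  v^+=2.7153  a^+=0.1698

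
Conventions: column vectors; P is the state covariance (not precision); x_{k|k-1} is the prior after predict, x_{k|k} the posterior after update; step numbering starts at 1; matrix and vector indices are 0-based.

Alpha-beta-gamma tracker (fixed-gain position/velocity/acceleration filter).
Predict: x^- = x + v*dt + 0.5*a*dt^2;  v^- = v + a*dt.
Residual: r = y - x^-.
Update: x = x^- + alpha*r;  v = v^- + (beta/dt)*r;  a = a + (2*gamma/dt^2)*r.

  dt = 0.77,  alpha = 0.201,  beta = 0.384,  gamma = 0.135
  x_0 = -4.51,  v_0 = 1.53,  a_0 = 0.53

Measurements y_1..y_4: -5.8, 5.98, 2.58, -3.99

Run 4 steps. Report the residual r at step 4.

resid = -13.6661

step 1: x_pred=-3.1748  r=-2.6252  x^+=-3.7025  v^+=0.6289  a^+=-0.6655
step 2: x_pred=-3.4155  r=9.3955  x^+=-1.5270  v^+=4.8020  a^+=3.6131
step 3: x_pred=3.2417  r=-0.6617  x^+=3.1087  v^+=7.2541  a^+=3.3118
step 4: x_pred=9.6761  r=-13.6661  x^+=6.9292  v^+=2.9889  a^+=-2.9116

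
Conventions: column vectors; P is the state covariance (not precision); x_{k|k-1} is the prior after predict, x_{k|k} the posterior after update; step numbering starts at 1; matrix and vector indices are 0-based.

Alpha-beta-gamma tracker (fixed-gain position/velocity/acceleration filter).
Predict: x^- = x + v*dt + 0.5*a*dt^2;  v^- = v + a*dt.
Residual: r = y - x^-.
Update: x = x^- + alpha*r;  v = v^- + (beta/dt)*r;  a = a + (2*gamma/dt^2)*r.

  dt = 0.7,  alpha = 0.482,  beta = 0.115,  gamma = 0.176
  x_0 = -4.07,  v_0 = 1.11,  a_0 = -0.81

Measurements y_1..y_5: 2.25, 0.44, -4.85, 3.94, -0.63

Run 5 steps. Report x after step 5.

x_post = 1.6462

step 1: x_pred=-3.4914  r=5.7415  x^+=-0.7241  v^+=1.4862  a^+=3.3145
step 2: x_pred=1.1283  r=-0.6883  x^+=0.7966  v^+=3.6933  a^+=2.8200
step 3: x_pred=4.0728  r=-8.9228  x^+=-0.2280  v^+=4.2014  a^+=-3.5898
step 4: x_pred=1.8335  r=2.1065  x^+=2.8488  v^+=2.0346  a^+=-2.0766
step 5: x_pred=3.7643  r=-4.3943  x^+=1.6462  v^+=-0.1409  a^+=-5.2333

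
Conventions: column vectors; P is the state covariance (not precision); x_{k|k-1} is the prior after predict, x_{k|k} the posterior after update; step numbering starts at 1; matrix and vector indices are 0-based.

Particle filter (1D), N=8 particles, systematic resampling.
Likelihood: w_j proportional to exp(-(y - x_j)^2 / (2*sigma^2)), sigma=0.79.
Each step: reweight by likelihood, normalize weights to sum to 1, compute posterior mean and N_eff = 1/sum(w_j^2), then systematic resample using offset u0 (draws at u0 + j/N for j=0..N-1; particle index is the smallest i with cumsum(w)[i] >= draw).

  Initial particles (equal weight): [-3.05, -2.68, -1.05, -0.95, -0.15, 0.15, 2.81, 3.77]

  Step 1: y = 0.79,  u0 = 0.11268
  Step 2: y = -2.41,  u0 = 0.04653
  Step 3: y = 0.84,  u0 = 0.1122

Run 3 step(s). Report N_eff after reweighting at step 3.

N_eff = 7.7168

step 1: w=[0.0000, 0.0000, 0.0472, 0.0629, 0.3502, 0.5120, 0.0270, 0.0006]  mean=-0.0070  Neff=2.5526  idx=[4, 4, 4, 5, 5, 5, 5, 6]
step 2: w=[0.2350, 0.2350, 0.2350, 0.0738, 0.0738, 0.0738, 0.0738, 0.0000]  mean=-0.0615  Neff=5.3361  idx=[0, 0, 1, 1, 2, 2, 4, 5]
step 3: w=[0.1112, 0.1112, 0.1112, 0.1112, 0.1112, 0.1112, 0.1665, 0.1665]  mean=-0.0501  Neff=7.7168  idx=[1, 2, 3, 4, 5, 6, 7, 7]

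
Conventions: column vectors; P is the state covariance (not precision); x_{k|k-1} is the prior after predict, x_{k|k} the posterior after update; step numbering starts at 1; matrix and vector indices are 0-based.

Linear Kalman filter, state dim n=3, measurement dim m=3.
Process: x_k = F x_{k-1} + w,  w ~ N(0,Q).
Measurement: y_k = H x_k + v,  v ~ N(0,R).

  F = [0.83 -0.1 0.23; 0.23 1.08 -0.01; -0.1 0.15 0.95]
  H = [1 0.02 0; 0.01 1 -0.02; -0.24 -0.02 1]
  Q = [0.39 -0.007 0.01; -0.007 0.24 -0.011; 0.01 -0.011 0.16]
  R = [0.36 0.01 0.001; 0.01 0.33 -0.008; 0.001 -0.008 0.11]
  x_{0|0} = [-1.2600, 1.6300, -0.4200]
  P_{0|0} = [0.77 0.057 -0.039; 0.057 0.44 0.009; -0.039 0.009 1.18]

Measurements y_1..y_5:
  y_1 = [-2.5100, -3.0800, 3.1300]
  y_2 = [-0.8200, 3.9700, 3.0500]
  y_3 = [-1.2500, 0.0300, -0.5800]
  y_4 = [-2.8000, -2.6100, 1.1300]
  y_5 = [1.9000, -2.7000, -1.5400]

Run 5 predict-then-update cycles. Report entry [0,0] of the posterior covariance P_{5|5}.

P_post[0,0] = 0.2145

step 1: x^-=[-1.3054, 1.4748, -0.0285]  P^-=[0.9625 0.1400 0.1746; 0.1400 0.8224 0.0278; 0.1746 0.0278 1.2508]  S=[1.3284 0.1726 -0.0587; 0.1726 1.1546 -0.0550; -0.0587 -0.0550 1.3330]  K=[0.7238 0.0178 -0.0118; 0.0262 0.7097 0.0138; 0.1694 0.0222 0.9149]  nu=[-1.2341, -4.5423, 2.8747]  x^+=[-2.3136, -1.7418, 2.2916]  P^+=[0.2605 0.0118 0.0620; 0.0118 0.2343 0.0034; 0.0620 0.0034 0.1156]
step 2: x^-=[-1.2190, -2.4362, 2.1471]  P^-=[0.5995 0.0311 0.0590; 0.0311 0.5326 0.0361; 0.0590 0.0361 0.2610]  S=[0.9609 0.0566 -0.0841; 0.0566 0.8619 0.0042; -0.0841 0.0042 0.3763]  K=[0.6166 0.0017 -0.0894; 0.0110 0.6165 0.0433; 0.1203 0.0253 0.6807]  nu=[0.4478, 6.4613, 0.5616]  x^+=[-0.9825, 1.5766, 2.7467]  P^+=[0.2218 0.0061 0.0441; 0.0061 0.2033 0.0054; 0.0441 0.0054 0.0855]
step 3: x^-=[-0.3414, 1.4493, 2.9441]  P^-=[0.5649 0.0218 0.0415; 0.0218 0.4915 0.0308; 0.0415 0.0308 0.2369]  S=[0.9260 0.0465 -0.0932; 0.0465 0.8209 0.0022; -0.0932 0.0022 0.3587]  K=[0.5998 -0.0012 -0.1077; 0.0084 0.5977 0.0422; 0.1107 0.0242 0.6596]  nu=[-0.9376, -1.3570, -3.5770]  x^+=[-0.5170, 0.4792, 0.4482]  P^+=[0.2157 0.0051 0.0406; 0.0051 0.1970 0.0050; 0.0406 0.0050 0.0823]
step 4: x^-=[-0.3739, 0.3942, 0.5494]  P^-=[0.5594 0.0202 0.0386; 0.0202 0.4835 0.0289; 0.0386 0.0289 0.2345]  S=[0.9204 0.0447 -0.0947; 0.0447 0.8129 0.0009; -0.0947 0.0009 0.3574]  K=[0.5969 -0.0019 -0.1105; 0.0078 0.5939 0.0408; 0.1091 0.0235 0.6574]  nu=[-2.4339, -2.9894, 0.4988]  x^+=[-1.8763, -1.3799, 0.5414]  P^+=[0.2147 0.0049 0.0401; 0.0049 0.1958 0.0048; 0.0401 0.0048 0.0819]
step 5: x^-=[-1.2948, -1.9272, 0.4950]  P^-=[0.5584 0.0199 0.0382; 0.0199 0.4819 0.0284; 0.0382 0.0284 0.2341]  S=[0.9194 0.0444 -0.0949; 0.0444 0.8112 0.0005; -0.0949 0.0005 0.3572]  K=[0.5965 -0.0021 -0.1108; 0.0077 0.5931 0.0403; 0.1089 0.0233 0.6571]  nu=[3.2333, -0.7499, -2.3843]  x^+=[0.8996, -2.4432, -0.7371]  P^+=[0.2145 0.0048 0.0400; 0.0048 0.1955 0.0048; 0.0400 0.0048 0.0819]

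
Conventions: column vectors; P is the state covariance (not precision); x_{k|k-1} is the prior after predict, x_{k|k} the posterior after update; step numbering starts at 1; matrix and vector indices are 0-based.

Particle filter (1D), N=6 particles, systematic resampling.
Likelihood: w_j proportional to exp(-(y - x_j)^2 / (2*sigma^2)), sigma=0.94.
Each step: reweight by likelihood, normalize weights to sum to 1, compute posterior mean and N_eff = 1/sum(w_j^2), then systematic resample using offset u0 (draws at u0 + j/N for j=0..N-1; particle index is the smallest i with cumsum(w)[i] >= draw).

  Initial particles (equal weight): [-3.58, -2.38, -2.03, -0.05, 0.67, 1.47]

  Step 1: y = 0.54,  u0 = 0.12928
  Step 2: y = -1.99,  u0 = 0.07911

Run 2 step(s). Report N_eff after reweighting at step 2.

step 1: w=[0.0000, 0.0033, 0.0097, 0.3343, 0.4032, 0.2495]  mean=0.5927  Neff=2.9701  idx=[3, 3, 4, 4, 5, 5]
step 2: w=[0.4299, 0.4299, 0.0660, 0.0660, 0.0041, 0.0041]  mean=0.0576  Neff=2.6431  idx=[0, 0, 0, 1, 1, 2]

N_eff = 2.6431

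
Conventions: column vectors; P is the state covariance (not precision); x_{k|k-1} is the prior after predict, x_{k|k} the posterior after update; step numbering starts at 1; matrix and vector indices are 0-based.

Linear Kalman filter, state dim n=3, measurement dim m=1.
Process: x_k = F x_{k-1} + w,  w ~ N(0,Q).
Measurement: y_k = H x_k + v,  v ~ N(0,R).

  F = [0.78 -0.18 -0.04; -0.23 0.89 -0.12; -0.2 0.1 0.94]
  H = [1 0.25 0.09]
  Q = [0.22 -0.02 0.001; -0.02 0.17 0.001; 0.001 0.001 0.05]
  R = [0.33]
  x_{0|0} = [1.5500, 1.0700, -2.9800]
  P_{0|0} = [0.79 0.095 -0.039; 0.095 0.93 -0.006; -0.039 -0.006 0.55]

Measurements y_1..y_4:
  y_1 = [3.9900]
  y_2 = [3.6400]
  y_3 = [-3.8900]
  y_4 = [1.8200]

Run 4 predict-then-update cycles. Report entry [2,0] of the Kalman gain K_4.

K[2,0] = -0.2134

step 1: x^-=[1.1356, 0.9534, -3.0042]  P^-=[0.7073 -0.2348 -0.1767; -0.2348 0.9166 0.0415; -0.1767 0.0415 0.5866]  S=[0.9520]  K=[0.6646; -0.0020; -0.1192]  nu=[2.8864]  x^+=[3.0539, 0.9476, -3.3484]  P^+=[0.2868 -0.2335 -0.1013; -0.2335 0.9166 0.0413; -0.1013 0.0413 0.5731]
step 2: x^-=[2.3454, 0.5427, -3.6635]  P^-=[0.4976 -0.3794 -0.1906; -0.3794 1.0007 0.1316; -0.1906 0.1316 0.6322]  S=[0.6772]  K=[0.5694; -0.1733; -0.1489]  nu=[1.4886]  x^+=[3.1931, 0.2848, -3.8851]  P^+=[0.2780 -0.3125 -0.1332; -0.3125 0.9803 0.1141; -0.1332 0.1141 0.6172]
step 3: x^-=[2.5947, -0.0148, -4.2622]  P^-=[0.5196 -0.4442 -0.2373; -0.4442 1.0663 0.2139; -0.2373 0.2139 0.7003]  S=[0.6667]  K=[0.5807; -0.2376; -0.1812]  nu=[-6.0975]  x^+=[-0.9463, 1.4337, -3.1571]  P^+=[0.2948 -0.3522 -0.1672; -0.3522 1.0287 0.1852; -0.1672 0.1852 0.6784]
step 4: x^-=[-0.8699, 1.8725, -2.6350]  P^-=[0.5458 -0.4820 -0.2852; -0.4820 1.1056 0.2853; -0.2852 0.2853 0.7833]  S=[0.6717]  K=[0.5949; -0.2679; -0.2134]  nu=[2.4590]  x^+=[0.5929, 1.2138, -3.1598]  P^+=[0.3080 -0.3750 -0.1999; -0.3750 1.0574 0.2469; -0.1999 0.2469 0.7527]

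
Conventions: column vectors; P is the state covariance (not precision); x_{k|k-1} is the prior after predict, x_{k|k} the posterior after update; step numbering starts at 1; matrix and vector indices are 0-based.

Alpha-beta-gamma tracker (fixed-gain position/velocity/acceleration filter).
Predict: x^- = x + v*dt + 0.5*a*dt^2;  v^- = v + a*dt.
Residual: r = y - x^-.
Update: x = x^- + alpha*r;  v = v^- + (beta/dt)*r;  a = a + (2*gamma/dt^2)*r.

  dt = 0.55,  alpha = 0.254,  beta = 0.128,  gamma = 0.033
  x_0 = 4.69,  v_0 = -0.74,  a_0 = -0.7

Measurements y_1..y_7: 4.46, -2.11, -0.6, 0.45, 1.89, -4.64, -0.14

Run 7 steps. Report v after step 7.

step 1: x_pred=4.1771  r=0.2829  x^+=4.2490  v^+=-1.0592  a^+=-0.6383
step 2: x_pred=3.5699  r=-5.6799  x^+=2.1272  v^+=-2.7321  a^+=-1.8775
step 3: x_pred=0.3406  r=-0.9406  x^+=0.1017  v^+=-3.9836  a^+=-2.0827
step 4: x_pred=-2.4043  r=2.8543  x^+=-1.6793  v^+=-4.4649  a^+=-1.4600
step 5: x_pred=-4.3558  r=6.2458  x^+=-2.7694  v^+=-3.8143  a^+=-0.0973
step 6: x_pred=-4.8819  r=0.2419  x^+=-4.8205  v^+=-3.8115  a^+=-0.0445
step 7: x_pred=-6.9235  r=6.7835  x^+=-5.2005  v^+=-2.2572  a^+=1.4356

v_post = -2.2572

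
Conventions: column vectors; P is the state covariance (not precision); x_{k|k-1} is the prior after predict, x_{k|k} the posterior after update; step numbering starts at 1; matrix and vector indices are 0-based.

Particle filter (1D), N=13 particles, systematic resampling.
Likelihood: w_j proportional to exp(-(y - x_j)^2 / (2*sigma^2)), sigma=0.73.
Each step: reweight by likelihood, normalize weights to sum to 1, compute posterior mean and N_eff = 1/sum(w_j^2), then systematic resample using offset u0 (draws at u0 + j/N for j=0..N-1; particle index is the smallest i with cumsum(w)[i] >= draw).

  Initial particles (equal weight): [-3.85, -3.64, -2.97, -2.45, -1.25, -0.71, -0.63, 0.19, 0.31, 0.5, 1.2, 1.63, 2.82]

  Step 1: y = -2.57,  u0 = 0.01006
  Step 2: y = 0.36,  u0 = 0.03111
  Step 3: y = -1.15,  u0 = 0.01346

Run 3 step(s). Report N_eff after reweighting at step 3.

N_eff = 12.3730

step 1: w=[0.0806, 0.1280, 0.3225, 0.3697, 0.0731, 0.0146, 0.0110, 0.0003, 0.0002, 0.0001, 0.0000, 0.0000, 0.0000]  mean=-2.7484  Neff=3.7134  idx=[0, 1, 1, 2, 2, 2, 2, 3, 3, 3, 3, 3, 4]
step 2: w=[0.0000, 0.0000, 0.0000, 0.0003, 0.0003, 0.0003, 0.0003, 0.0067, 0.0067, 0.0067, 0.0067, 0.0067, 0.9654]  mean=-1.2923  Neff=1.0728  idx=[11, 12, 12, 12, 12, 12, 12, 12, 12, 12, 12, 12, 12]
step 3: w=[0.0169, 0.0819, 0.0819, 0.0819, 0.0819, 0.0819, 0.0819, 0.0819, 0.0819, 0.0819, 0.0819, 0.0819, 0.0819]  mean=-1.2703  Neff=12.3730  idx=[0, 1, 2, 3, 4, 5, 6, 7, 8, 9, 10, 11, 12]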